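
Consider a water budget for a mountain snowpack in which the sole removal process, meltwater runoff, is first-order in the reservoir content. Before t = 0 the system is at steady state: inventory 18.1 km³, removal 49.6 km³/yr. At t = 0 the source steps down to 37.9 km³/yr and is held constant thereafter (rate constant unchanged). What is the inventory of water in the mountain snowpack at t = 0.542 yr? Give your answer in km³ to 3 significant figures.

14.8 km³

τ = M₀/F₀ = 18.1/49.6 = 0.3649 yr; rate constant k = 1/τ.
New steady state M_∞ = F₁/k = F₁·τ = 37.9 × 0.3649 = 13.830 km³.
M(t) = M_∞ + (M₀ − M_∞)·e^(−t/τ); t/τ = 0.542/0.3649 = 1.485, so e^(−t/τ) = 0.2264.
M(t) = 13.830 + 4.270 × 0.2264 = 14.797 km³.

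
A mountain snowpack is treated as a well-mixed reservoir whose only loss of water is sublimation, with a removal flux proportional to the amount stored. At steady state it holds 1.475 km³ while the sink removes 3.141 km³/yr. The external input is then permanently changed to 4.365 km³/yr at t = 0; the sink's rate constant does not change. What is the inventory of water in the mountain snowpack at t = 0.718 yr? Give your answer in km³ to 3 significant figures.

1.93 km³

Residence time τ = M₀/F₀ = 0.4696 yr. The eventual steady state is M_∞ = M₀·(F₁/F₀) = 1.475 × 4.365/3.141 = 2.0498 km³.
The anomaly ΔM(t) = M(t) − M_∞ decays as ΔM₀·e^(−t/τ) with ΔM₀ = 1.475 − 2.0498 = −0.5748 km³.
At t = 0.718 yr, e^(−t/τ) = e^(−1.529) = 0.2168, so ΔM = −0.1246 km³ and M = 2.0498 − 0.1246 = 1.9252 km³.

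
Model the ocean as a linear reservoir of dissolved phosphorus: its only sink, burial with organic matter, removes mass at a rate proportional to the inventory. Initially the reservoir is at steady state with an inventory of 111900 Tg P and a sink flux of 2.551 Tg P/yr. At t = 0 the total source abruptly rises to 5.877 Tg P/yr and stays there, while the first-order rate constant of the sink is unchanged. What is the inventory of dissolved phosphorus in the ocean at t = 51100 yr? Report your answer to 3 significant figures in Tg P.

212000 Tg P

τ = M₀/F₀ = 111900/2.551 = 43870 yr; rate constant k = 1/τ.
New steady state M_∞ = F₁/k = F₁·τ = 5.877 × 43870 = 257800 Tg P.
M(t) = M_∞ + (M₀ − M_∞)·e^(−t/τ); t/τ = 51100/43870 = 1.165, so e^(−t/τ) = 0.3119.
M(t) = 257800 − 145900 × 0.3119 = 212280 Tg P.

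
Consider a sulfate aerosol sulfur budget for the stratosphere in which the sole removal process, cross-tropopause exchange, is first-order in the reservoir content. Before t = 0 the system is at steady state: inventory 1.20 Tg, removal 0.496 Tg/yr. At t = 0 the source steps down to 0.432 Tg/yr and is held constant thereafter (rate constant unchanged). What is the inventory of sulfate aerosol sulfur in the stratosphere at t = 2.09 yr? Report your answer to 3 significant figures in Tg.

1.11 Tg

The sink rate constant is k = F₀/M₀ = 0.496/1.20 = 0.4133 yr⁻¹.
Solving dM/dt = F₁ − kM with M(0) = M₀ gives M(t) = F₁/k + (M₀ − F₁/k)·e^(−kt).
F₁/k = 0.432/0.4133 = 1.0452 Tg; kt = 0.4133 × 2.09 = 0.8639, e^(−kt) = 0.4215.
M(2.09) = 1.0452 + (1.20 − 1.0452) × 0.4215 = 1.0452 + 0.06527 = 1.1104 Tg.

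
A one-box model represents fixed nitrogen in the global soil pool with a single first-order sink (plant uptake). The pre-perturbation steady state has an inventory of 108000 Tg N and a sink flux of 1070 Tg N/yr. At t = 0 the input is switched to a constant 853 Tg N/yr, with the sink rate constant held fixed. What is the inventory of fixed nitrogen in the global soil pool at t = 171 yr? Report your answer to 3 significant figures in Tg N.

90100 Tg N

Residence time τ = M₀/F₀ = 100.9 yr. The eventual steady state is M_∞ = M₀·(F₁/F₀) = 108000 × 853/1070 = 86097 Tg N.
The anomaly ΔM(t) = M(t) − M_∞ decays as ΔM₀·e^(−t/τ) with ΔM₀ = 108000 − 86097 = 21900 Tg N.
At t = 171 yr, e^(−t/τ) = e^(−1.694) = 0.1838, so ΔM = 4025 Tg N and M = 86097 + 4025 = 90122 Tg N.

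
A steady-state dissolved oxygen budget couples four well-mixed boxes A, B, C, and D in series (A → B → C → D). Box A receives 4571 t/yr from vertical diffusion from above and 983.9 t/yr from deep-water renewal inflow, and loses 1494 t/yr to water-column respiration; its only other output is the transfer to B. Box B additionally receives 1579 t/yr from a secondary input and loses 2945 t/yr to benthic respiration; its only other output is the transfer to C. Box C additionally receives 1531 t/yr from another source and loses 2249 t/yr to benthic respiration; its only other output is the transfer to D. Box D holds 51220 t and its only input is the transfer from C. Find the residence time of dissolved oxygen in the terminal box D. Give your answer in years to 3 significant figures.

Box A: F(A→B) = (4571 + 983.9) − 1494 = 4060.9 t/yr.
Box B: F(B→C) = (4060.9 + 1579) − 2945 = 2694.9 t/yr.
Box C: F(C→D) = (2694.9 + 1531) − 2249 = 1976.9 t/yr.
Box D throughput = its input = 1976.9 t/yr; τ = 51220 / 1976.9 = 25.91 yr.

25.9 yr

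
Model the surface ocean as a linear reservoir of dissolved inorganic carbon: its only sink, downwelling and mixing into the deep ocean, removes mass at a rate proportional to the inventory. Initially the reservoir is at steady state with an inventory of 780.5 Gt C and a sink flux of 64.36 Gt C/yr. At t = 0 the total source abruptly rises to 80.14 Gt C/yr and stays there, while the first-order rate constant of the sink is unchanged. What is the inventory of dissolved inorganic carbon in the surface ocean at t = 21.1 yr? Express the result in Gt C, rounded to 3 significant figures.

Residence time τ = M₀/F₀ = 12.13 yr. The eventual steady state is M_∞ = M₀·(F₁/F₀) = 780.5 × 80.14/64.36 = 971.87 Gt C.
The anomaly ΔM(t) = M(t) − M_∞ decays as ΔM₀·e^(−t/τ) with ΔM₀ = 780.5 − 971.87 = −191.4 Gt C.
At t = 21.1 yr, e^(−t/τ) = e^(−1.740) = 0.1755, so ΔM = −33.59 Gt C and M = 971.87 − 33.59 = 938.27 Gt C.

938 Gt C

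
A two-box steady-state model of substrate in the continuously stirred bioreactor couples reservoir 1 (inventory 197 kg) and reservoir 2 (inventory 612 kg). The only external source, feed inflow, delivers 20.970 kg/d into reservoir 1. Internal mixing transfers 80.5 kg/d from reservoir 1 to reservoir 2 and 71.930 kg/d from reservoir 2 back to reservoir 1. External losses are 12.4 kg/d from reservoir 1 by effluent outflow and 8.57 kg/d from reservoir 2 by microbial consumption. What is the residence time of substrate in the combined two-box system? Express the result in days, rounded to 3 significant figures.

38.6 d

Treat the two boxes together as one reservoir: the mixing fluxes between them are internal recycling, so τ = ΣM / Σ(external losses).
M_total = 197 + 612 = 809.00 kg.
ΣF_external_out = 12.4 + 8.57 = 20.970 kg/d.
τ = M_total / ΣF_ext = 809.00 / 20.970 = 38.58 d.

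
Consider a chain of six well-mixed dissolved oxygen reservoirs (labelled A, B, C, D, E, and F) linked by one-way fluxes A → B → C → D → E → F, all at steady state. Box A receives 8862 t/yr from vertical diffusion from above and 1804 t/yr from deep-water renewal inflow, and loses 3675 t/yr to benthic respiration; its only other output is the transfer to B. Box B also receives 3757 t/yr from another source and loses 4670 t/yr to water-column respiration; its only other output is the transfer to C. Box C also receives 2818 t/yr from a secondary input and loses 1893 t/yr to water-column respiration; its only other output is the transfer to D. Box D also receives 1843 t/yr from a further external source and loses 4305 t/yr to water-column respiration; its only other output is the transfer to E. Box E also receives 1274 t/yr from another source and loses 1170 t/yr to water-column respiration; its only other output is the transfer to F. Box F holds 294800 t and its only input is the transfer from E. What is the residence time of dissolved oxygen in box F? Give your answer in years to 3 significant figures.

63.5 yr

Box A: F(A→B) = (8862 + 1804) − 3675 = 6991.0 t/yr.
Box B: F(B→C) = (6991.0 + 3757) − 4670 = 6078.0 t/yr.
Box C: F(C→D) = (6078.0 + 2818) − 1893 = 7003.0 t/yr.
Box D: F(D→E) = (7003.0 + 1843) − 4305 = 4541.0 t/yr.
Box E: F(E→F) = (4541.0 + 1274) − 1170 = 4645.0 t/yr.
Box F throughput = its input = 4645.0 t/yr; τ = 294800 / 4645.0 = 63.47 yr.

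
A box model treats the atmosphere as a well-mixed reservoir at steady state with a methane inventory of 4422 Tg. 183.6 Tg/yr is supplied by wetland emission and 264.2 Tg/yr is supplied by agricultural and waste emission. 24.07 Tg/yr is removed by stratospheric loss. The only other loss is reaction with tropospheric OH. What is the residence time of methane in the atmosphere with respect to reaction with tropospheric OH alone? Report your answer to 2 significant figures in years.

10 yr

At steady state ΣF_in = ΣF_out.
ΣF_in = 183.6 + 264.2 = 447.80 Tg/yr.
Reaction with tropospheric OH flux = ΣF_in − (24.07) = 447.80 − 24.07 = 423.7 Tg/yr.
τ = M / F = 4422 / 423.7 = 10.44 yr.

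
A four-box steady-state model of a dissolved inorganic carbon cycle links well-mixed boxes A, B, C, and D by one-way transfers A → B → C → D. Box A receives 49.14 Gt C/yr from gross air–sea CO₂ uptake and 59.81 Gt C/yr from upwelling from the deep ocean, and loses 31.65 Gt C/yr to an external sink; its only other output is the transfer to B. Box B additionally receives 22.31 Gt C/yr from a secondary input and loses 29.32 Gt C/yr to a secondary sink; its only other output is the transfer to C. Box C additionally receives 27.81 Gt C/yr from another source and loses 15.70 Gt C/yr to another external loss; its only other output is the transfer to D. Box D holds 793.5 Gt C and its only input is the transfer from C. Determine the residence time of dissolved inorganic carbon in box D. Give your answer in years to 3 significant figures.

Box A: F(A→B) = (49.14 + 59.81) − 31.65 = 77.300 Gt C/yr.
Box B: F(B→C) = (77.300 + 22.31) − 29.32 = 70.290 Gt C/yr.
Box C: F(C→D) = (70.290 + 27.81) − 15.70 = 82.400 Gt C/yr.
Box D throughput = its input = 82.400 Gt C/yr; τ = 793.5 / 82.400 = 9.630 yr.

9.63 yr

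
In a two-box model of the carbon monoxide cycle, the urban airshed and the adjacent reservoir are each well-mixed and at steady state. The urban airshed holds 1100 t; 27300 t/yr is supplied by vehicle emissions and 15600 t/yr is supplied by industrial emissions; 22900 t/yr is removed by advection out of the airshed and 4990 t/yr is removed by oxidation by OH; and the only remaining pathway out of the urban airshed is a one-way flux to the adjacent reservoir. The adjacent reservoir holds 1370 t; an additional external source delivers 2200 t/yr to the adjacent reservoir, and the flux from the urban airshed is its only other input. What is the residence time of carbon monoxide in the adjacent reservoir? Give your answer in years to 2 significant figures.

0.080 yr

Balance the urban airshed: ΣF_in = 27300 + 15600 = 42900 t/yr.
Flux to the adjacent reservoir = ΣF_in − (22900 + 4990) = 15010 t/yr.
Total input to the adjacent reservoir = 15010 + 2200 = 17210 t/yr; at steady state this equals its total output.
τ = M / F = 1370 / 17210 = 0.07960 yr.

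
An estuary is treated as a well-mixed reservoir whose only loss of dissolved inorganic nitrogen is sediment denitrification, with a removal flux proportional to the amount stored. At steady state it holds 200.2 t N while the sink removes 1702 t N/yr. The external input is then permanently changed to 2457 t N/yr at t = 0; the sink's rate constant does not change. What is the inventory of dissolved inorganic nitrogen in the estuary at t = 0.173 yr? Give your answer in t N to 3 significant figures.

269 t N

τ = M₀/F₀ = 200.2/1702 = 0.1176 yr; rate constant k = 1/τ.
New steady state M_∞ = F₁/k = F₁·τ = 2457 × 0.1176 = 289.01 t N.
M(t) = M_∞ + (M₀ − M_∞)·e^(−t/τ); t/τ = 0.173/0.1176 = 1.471, so e^(−t/τ) = 0.2298.
M(t) = 289.01 − 88.81 × 0.2298 = 268.60 t N.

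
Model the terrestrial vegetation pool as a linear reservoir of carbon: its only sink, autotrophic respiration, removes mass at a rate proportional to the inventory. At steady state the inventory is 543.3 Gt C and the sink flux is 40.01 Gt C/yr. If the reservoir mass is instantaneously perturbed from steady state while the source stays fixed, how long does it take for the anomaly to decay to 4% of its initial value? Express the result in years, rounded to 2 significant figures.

For a linear reservoir the anomaly decays as exp(−t/τ) with τ = M/F = 543.3/40.01 = 13.58 yr.
exp(−t/τ) = 0.04 ⇒ t = −τ ln(0.04) = 13.58 × 3.219 = 43.71 yr.

44 yr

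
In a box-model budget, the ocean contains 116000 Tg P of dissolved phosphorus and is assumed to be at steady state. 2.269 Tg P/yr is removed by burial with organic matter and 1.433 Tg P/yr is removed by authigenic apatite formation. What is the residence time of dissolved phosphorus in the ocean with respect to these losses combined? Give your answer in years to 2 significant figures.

31000 yr

Total removal = 2.269 + 1.433 = 3.7020 Tg P/yr.
τ = M / ΣF_out = 116000 / 3.7020 = 31330 yr.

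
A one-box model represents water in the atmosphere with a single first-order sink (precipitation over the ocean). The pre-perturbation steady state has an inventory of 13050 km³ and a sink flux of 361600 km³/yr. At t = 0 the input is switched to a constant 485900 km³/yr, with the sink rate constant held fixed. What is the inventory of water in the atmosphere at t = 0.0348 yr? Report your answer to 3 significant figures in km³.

15800 km³

Residence time τ = M₀/F₀ = 0.03609 yr. The eventual steady state is M_∞ = M₀·(F₁/F₀) = 13050 × 485900/361600 = 17536 km³.
The anomaly ΔM(t) = M(t) − M_∞ decays as ΔM₀·e^(−t/τ) with ΔM₀ = 13050 − 17536 = −4486 km³.
At t = 0.0348 yr, e^(−t/τ) = e^(−0.9643) = 0.3813, so ΔM = −1710 km³ and M = 17536 − 1710 = 15826 km³.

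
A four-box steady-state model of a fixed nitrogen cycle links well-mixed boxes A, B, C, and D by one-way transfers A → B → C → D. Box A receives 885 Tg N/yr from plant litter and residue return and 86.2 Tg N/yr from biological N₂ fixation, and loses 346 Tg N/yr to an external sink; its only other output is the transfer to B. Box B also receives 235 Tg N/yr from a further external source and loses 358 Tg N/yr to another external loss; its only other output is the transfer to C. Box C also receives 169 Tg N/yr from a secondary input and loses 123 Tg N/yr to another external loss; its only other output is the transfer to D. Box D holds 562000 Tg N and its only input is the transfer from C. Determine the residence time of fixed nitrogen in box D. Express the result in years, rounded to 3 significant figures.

Box A: F(A→B) = (885 + 86.2) − 346 = 625.20 Tg N/yr.
Box B: F(B→C) = (625.20 + 235) − 358 = 502.20 Tg N/yr.
Box C: F(C→D) = (502.20 + 169) − 123 = 548.20 Tg N/yr.
Box D throughput = its input = 548.20 Tg N/yr; τ = 562000 / 548.20 = 1025 yr.

1030 yr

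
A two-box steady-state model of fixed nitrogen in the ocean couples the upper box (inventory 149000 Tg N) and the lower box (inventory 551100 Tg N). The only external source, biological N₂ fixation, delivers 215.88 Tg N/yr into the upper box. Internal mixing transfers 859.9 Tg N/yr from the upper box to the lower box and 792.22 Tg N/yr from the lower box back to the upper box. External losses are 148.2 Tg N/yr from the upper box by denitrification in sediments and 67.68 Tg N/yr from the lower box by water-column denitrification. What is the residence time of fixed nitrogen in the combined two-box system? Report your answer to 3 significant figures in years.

3240 yr

For the system as a whole, the A↔B exchange is internal and contributes nothing to the throughput; only the external sinks remove mass.
M_total = 149000 + 551100 = 700100 Tg N.
ΣF_external_out = 148.2 + 67.68 = 215.88 Tg N/yr.
τ = M_total / ΣF_ext = 700100 / 215.88 = 3243 yr.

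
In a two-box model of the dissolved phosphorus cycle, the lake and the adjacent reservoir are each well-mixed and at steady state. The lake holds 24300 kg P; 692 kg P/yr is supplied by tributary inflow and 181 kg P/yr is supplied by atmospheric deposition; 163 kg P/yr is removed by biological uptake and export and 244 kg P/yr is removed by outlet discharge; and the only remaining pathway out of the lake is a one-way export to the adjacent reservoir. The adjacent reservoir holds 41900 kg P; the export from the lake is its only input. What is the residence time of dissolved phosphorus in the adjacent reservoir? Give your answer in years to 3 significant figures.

89.9 yr

Balance the lake: ΣF_in = 692 + 181 = 873.00 kg P/yr.
Export to the adjacent reservoir = ΣF_in − (163 + 244) = 466.00 kg P/yr.
At steady state the output of the adjacent reservoir equals its input, 466.00 kg P/yr.
τ = M / F = 41900 / 466.00 = 89.91 yr.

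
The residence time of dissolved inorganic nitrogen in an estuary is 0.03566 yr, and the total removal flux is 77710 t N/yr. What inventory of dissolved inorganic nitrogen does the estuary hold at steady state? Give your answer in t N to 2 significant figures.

2800 t N

τ = M/F ⇒ M = τ × F = 0.03566 × 77710 = 2771 t N.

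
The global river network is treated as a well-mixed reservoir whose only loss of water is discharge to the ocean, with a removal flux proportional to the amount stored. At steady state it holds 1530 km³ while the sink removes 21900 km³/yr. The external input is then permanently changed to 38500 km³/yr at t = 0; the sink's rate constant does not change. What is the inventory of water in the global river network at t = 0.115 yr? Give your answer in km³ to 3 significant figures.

2470 km³

Residence time τ = M₀/F₀ = 0.06986 yr. The eventual steady state is M_∞ = M₀·(F₁/F₀) = 1530 × 38500/21900 = 2689.7 km³.
The anomaly ΔM(t) = M(t) − M_∞ decays as ΔM₀·e^(−t/τ) with ΔM₀ = 1530 − 2689.7 = −1160 km³.
At t = 0.115 yr, e^(−t/τ) = e^(−1.646) = 0.1928, so ΔM = −223.6 km³ and M = 2689.7 − 223.6 = 2466.1 km³.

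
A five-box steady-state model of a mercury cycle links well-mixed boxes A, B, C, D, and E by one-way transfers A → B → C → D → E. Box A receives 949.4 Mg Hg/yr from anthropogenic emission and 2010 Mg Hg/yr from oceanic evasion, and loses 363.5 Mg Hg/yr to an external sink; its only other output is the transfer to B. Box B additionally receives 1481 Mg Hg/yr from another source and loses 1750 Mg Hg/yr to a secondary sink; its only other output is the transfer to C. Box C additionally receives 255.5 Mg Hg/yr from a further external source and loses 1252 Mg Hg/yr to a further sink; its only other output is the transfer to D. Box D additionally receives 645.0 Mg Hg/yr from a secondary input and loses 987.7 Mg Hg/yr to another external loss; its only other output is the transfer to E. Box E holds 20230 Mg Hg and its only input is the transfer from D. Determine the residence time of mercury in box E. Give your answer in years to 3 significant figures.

Box A: F(A→B) = (949.4 + 2010) − 363.5 = 2595.9 Mg Hg/yr.
Box B: F(B→C) = (2595.9 + 1481) − 1750 = 2326.9 Mg Hg/yr.
Box C: F(C→D) = (2326.9 + 255.5) − 1252 = 1330.4 Mg Hg/yr.
Box D: F(D→E) = (1330.4 + 645.0) − 987.7 = 987.70 Mg Hg/yr.
Box E throughput = its input = 987.70 Mg Hg/yr; τ = 20230 / 987.70 = 20.48 yr.

20.5 yr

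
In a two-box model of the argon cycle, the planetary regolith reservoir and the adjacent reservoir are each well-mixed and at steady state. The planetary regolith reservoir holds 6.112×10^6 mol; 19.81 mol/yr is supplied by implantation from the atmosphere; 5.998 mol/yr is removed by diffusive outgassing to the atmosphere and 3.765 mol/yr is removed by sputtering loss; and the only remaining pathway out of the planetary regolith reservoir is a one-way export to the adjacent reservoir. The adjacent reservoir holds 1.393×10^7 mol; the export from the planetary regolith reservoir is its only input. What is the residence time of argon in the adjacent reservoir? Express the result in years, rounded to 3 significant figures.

1.39×10^6 yr

Balance the planetary regolith reservoir: ΣF_in = 19.810 mol/yr.
Export to the adjacent reservoir = ΣF_in − (5.998 + 3.765) = 10.047 mol/yr.
At steady state the output of the adjacent reservoir equals its input, 10.047 mol/yr.
τ = M / F = 1.393×10^7 / 10.047 = 1.386×10^6 yr.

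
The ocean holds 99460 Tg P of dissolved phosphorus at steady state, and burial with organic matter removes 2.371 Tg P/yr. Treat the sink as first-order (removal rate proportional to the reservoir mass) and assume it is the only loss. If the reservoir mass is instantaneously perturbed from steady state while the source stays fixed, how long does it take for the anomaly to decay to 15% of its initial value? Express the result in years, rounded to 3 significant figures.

For a linear reservoir the anomaly decays as exp(−t/τ) with τ = M/F = 99460/2.371 = 41950 yr.
exp(−t/τ) = 0.15 ⇒ t = −τ ln(0.15) = 41950 × 1.897 = 79580 yr.

79600 yr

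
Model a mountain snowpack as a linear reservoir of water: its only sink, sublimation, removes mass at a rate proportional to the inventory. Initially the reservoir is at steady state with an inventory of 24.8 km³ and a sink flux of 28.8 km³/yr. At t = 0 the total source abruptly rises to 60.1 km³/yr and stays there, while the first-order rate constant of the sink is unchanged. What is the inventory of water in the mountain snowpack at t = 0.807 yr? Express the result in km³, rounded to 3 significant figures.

The sink rate constant is k = F₀/M₀ = 28.8/24.8 = 1.161 yr⁻¹.
Solving dM/dt = F₁ − kM with M(0) = M₀ gives M(t) = F₁/k + (M₀ − F₁/k)·e^(−kt).
F₁/k = 60.1/1.161 = 51.753 km³; kt = 1.161 × 0.807 = 0.9372, e^(−kt) = 0.3917.
M(0.807) = 51.753 + (24.8 − 51.753) × 0.3917 = 51.753 − 10.56 = 41.194 km³.

41.2 km³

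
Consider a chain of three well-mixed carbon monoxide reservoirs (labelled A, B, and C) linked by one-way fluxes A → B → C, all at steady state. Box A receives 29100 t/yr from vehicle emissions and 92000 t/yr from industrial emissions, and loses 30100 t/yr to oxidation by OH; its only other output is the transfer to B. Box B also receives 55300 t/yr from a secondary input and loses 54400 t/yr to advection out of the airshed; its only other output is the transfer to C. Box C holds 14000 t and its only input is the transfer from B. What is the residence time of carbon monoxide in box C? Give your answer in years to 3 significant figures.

Box A: F(A→B) = (29100 + 92000) − 30100 = 91000 t/yr.
Box B: F(B→C) = (91000 + 55300) − 54400 = 91900 t/yr.
Box C throughput = its input = 91900 t/yr; τ = 14000 / 91900 = 0.1523 yr.

0.152 yr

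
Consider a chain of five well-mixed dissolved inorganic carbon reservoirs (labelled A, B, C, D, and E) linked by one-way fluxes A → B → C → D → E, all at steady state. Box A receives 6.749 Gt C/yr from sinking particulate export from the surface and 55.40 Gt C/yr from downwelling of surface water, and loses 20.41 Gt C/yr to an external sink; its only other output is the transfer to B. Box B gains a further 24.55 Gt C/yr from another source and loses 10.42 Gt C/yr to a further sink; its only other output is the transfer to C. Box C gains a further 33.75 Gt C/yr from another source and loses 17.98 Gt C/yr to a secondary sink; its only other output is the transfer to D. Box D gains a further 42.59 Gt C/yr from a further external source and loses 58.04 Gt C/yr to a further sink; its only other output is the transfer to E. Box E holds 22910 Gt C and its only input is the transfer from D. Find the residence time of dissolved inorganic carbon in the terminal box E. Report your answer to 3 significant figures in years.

Box A: F(A→B) = (6.749 + 55.40) − 20.41 = 41.739 Gt C/yr.
Box B: F(B→C) = (41.739 + 24.55) − 10.42 = 55.869 Gt C/yr.
Box C: F(C→D) = (55.869 + 33.75) − 17.98 = 71.639 Gt C/yr.
Box D: F(D→E) = (71.639 + 42.59) − 58.04 = 56.189 Gt C/yr.
Box E throughput = its input = 56.189 Gt C/yr; τ = 22910 / 56.189 = 407.7 yr.

408 yr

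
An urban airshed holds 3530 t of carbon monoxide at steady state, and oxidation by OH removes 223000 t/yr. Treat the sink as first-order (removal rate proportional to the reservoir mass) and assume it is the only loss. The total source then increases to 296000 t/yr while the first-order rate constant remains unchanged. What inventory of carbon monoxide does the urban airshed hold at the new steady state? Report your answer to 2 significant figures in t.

Rate constant k = F/M = 223000 / 3530 = 63.17 yr⁻¹.
At the new steady state, source = k·M_new ⇒ M_new = 296000 / 63.17 = 4686 t.
(Equivalently M_new = M × F_new/F_old = 3530 × 296000/223000.)

4700 t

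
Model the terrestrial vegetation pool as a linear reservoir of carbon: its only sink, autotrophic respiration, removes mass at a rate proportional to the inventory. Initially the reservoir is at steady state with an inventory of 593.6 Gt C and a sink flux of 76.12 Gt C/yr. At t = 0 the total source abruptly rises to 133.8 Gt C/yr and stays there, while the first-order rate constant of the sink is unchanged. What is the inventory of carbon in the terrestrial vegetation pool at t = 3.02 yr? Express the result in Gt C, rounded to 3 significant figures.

τ = M₀/F₀ = 593.6/76.12 = 7.798 yr; rate constant k = 1/τ.
New steady state M_∞ = F₁/k = F₁·τ = 133.8 × 7.798 = 1043.4 Gt C.
M(t) = M_∞ + (M₀ − M_∞)·e^(−t/τ); t/τ = 3.02/7.798 = 0.3873, so e^(−t/τ) = 0.6789.
M(t) = 1043.4 − 449.8 × 0.6789 = 738.03 Gt C.

738 Gt C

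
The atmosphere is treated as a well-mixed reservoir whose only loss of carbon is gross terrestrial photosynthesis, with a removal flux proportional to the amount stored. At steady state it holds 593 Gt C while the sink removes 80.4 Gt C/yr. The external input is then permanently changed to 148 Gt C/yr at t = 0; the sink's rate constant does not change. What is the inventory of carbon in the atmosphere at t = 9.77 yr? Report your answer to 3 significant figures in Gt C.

τ = M₀/F₀ = 593/80.4 = 7.376 yr; rate constant k = 1/τ.
New steady state M_∞ = F₁/k = F₁·τ = 148 × 7.376 = 1091.6 Gt C.
M(t) = M_∞ + (M₀ − M_∞)·e^(−t/τ); t/τ = 9.77/7.376 = 1.325, so e^(−t/τ) = 0.2659.
M(t) = 1091.6 − 498.6 × 0.2659 = 959.02 Gt C.

959 Gt C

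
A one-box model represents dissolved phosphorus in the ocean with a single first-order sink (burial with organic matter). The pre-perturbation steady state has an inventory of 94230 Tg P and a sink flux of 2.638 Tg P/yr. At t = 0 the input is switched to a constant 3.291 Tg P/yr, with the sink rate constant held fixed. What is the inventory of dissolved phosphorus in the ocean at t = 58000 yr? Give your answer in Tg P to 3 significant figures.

Residence time τ = M₀/F₀ = 35720 yr. The eventual steady state is M_∞ = M₀·(F₁/F₀) = 94230 × 3.291/2.638 = 117560 Tg P.
The anomaly ΔM(t) = M(t) − M_∞ decays as ΔM₀·e^(−t/τ) with ΔM₀ = 94230 − 117560 = −23330 Tg P.
At t = 58000 yr, e^(−t/τ) = e^(−1.624) = 0.1972, so ΔM = −4599 Tg P and M = 117560 − 4599 = 112960 Tg P.

113000 Tg P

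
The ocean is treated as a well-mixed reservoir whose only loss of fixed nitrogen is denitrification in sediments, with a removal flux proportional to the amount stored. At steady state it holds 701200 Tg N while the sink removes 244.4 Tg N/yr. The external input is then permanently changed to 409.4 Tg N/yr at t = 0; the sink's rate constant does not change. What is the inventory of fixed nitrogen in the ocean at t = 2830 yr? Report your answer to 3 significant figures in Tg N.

998000 Tg N

Residence time τ = M₀/F₀ = 2869 yr. The eventual steady state is M_∞ = M₀·(F₁/F₀) = 701200 × 409.4/244.4 = 1.1746×10^6 Tg N.
The anomaly ΔM(t) = M(t) − M_∞ decays as ΔM₀·e^(−t/τ) with ΔM₀ = 701200 − 1.1746×10^6 = −473400 Tg N.
At t = 2830 yr, e^(−t/τ) = e^(−0.9864) = 0.3729, so ΔM = −176500 Tg N and M = 1.1746×10^6 − 176500 = 998060 Tg N.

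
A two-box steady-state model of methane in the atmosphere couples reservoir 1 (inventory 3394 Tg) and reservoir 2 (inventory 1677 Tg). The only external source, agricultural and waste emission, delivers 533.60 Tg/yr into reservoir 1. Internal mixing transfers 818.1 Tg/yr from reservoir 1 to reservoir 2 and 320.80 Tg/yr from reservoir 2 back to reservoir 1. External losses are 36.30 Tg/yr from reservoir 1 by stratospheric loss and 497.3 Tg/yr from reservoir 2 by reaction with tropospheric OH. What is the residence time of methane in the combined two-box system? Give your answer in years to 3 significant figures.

9.50 yr

Treat the two boxes together as one reservoir: the mixing fluxes between them are internal recycling, so τ = ΣM / Σ(external losses).
M_total = 3394 + 1677 = 5071.0 Tg.
ΣF_external_out = 36.30 + 497.3 = 533.60 Tg/yr.
τ = M_total / ΣF_ext = 5071.0 / 533.60 = 9.503 yr.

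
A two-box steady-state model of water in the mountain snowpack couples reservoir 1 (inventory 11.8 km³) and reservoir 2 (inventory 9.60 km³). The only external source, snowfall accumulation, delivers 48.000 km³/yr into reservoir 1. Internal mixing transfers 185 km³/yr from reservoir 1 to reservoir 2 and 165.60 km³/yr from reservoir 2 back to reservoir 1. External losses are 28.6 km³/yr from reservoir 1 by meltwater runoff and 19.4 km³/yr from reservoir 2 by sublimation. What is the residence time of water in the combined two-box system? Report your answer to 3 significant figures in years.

0.446 yr

Residence time in the combined system uses the total inventory and the total *external* removal — internal exchanges between the two boxes cancel.
M_total = 11.8 + 9.60 = 21.400 km³.
ΣF_external_out = 28.6 + 19.4 = 48.000 km³/yr.
τ = M_total / ΣF_ext = 21.400 / 48.000 = 0.4458 yr.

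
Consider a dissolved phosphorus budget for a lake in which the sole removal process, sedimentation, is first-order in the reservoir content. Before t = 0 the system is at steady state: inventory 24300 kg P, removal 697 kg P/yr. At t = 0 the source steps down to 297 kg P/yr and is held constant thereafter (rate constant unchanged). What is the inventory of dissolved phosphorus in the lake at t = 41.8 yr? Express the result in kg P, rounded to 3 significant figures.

Residence time τ = M₀/F₀ = 34.86 yr. The eventual steady state is M_∞ = M₀·(F₁/F₀) = 24300 × 297/697 = 10355 kg P.
The anomaly ΔM(t) = M(t) − M_∞ decays as ΔM₀·e^(−t/τ) with ΔM₀ = 24300 − 10355 = 13950 kg P.
At t = 41.8 yr, e^(−t/τ) = e^(−1.199) = 0.3015, so ΔM = 4205 kg P and M = 10355 + 4205 = 14559 kg P.

14600 kg P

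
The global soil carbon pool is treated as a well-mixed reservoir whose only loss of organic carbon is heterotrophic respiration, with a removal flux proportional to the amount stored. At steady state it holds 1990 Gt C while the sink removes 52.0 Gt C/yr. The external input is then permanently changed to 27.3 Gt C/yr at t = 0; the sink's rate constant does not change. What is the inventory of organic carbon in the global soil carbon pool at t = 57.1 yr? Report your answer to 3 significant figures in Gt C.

τ = M₀/F₀ = 1990/52.0 = 38.27 yr; rate constant k = 1/τ.
New steady state M_∞ = F₁/k = F₁·τ = 27.3 × 38.27 = 1044.8 Gt C.
M(t) = M_∞ + (M₀ − M_∞)·e^(−t/τ); t/τ = 57.1/38.27 = 1.492, so e^(−t/τ) = 0.2249.
M(t) = 1044.8 + 945.2 × 0.2249 = 1257.3 Gt C.

1260 Gt C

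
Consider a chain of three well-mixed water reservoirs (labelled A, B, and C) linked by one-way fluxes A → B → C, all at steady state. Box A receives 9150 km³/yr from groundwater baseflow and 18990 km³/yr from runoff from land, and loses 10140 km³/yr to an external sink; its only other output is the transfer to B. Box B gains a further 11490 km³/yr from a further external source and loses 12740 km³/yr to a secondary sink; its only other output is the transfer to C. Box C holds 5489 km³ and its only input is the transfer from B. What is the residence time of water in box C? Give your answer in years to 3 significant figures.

0.328 yr

Box A: F(A→B) = (9150 + 18990) − 10140 = 18000 km³/yr.
Box B: F(B→C) = (18000 + 11490) − 12740 = 16750 km³/yr.
Box C throughput = its input = 16750 km³/yr; τ = 5489 / 16750 = 0.3277 yr.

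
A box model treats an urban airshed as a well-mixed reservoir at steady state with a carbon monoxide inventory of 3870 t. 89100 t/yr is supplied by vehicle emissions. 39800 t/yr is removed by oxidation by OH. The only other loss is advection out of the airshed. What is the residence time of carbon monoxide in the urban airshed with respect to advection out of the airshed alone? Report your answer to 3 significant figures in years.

0.0785 yr

At steady state ΣF_in = ΣF_out.
ΣF_in = 89100 t/yr.
Advection out of the airshed flux = ΣF_in − (39800) = 89100 − 39800 = 49300 t/yr.
τ = M / F = 3870 / 49300 = 0.07850 yr.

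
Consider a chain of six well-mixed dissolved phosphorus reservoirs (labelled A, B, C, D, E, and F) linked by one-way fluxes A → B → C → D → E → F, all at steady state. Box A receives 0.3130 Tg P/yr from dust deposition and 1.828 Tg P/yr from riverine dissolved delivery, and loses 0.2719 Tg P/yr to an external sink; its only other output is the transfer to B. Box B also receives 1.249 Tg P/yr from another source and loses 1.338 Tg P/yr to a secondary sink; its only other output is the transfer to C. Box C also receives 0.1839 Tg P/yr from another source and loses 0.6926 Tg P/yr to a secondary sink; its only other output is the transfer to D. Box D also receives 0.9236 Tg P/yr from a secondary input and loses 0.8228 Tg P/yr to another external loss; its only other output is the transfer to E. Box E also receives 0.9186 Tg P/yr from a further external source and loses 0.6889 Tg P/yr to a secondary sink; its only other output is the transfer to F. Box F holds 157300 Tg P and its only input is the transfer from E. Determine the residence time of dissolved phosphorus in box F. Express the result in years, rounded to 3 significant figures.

Box A: F(A→B) = (0.3130 + 1.828) − 0.2719 = 1.8691 Tg P/yr.
Box B: F(B→C) = (1.8691 + 1.249) − 1.338 = 1.7801 Tg P/yr.
Box C: F(C→D) = (1.7801 + 0.1839) − 0.6926 = 1.2714 Tg P/yr.
Box D: F(D→E) = (1.2714 + 0.9236) − 0.8228 = 1.3722 Tg P/yr.
Box E: F(E→F) = (1.3722 + 0.9186) − 0.6889 = 1.6019 Tg P/yr.
Box F throughput = its input = 1.6019 Tg P/yr; τ = 157300 / 1.6019 = 98200 yr.

98200 yr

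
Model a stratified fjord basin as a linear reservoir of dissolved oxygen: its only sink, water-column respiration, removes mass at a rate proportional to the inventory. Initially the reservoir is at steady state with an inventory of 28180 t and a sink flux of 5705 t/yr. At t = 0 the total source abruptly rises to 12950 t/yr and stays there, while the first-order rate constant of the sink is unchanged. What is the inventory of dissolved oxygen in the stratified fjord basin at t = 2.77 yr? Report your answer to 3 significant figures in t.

43500 t

τ = M₀/F₀ = 28180/5705 = 4.940 yr; rate constant k = 1/τ.
New steady state M_∞ = F₁/k = F₁·τ = 12950 × 4.940 = 63967 t.
M(t) = M_∞ + (M₀ − M_∞)·e^(−t/τ); t/τ = 2.77/4.940 = 0.5608, so e^(−t/τ) = 0.5708.
M(t) = 63967 − 35790 × 0.5708 = 43541 t.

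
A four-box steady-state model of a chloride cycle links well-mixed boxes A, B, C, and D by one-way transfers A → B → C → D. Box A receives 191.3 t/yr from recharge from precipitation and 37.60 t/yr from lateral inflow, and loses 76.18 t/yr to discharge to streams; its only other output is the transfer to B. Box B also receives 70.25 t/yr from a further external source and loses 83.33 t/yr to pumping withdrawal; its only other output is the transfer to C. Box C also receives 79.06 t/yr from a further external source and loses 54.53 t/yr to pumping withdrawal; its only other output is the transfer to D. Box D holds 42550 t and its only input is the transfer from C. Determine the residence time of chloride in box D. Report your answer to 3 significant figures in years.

259 yr

Box A: F(A→B) = (191.3 + 37.60) − 76.18 = 152.72 t/yr.
Box B: F(B→C) = (152.72 + 70.25) − 83.33 = 139.64 t/yr.
Box C: F(C→D) = (139.64 + 79.06) − 54.53 = 164.17 t/yr.
Box D throughput = its input = 164.17 t/yr; τ = 42550 / 164.17 = 259.2 yr.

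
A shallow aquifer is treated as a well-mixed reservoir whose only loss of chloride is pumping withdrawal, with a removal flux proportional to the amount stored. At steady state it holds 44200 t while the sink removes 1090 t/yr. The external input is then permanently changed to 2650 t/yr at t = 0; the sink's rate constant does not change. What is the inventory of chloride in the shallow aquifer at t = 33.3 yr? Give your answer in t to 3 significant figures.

The sink rate constant is k = F₀/M₀ = 1090/44200 = 0.02466 yr⁻¹.
Solving dM/dt = F₁ − kM with M(0) = M₀ gives M(t) = F₁/k + (M₀ − F₁/k)·e^(−kt).
F₁/k = 2650/0.02466 = 107460 t; kt = 0.02466 × 33.3 = 0.8212, e^(−kt) = 0.4399.
M(33.3) = 107460 + (44200 − 107460) × 0.4399 = 107460 − 27830 = 79631 t.

79600 t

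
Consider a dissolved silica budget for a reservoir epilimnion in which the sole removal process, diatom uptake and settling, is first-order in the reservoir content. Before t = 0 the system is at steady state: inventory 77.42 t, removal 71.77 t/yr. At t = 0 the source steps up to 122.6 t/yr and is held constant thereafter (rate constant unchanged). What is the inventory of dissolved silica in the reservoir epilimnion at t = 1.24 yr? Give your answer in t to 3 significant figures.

τ = M₀/F₀ = 77.42/71.77 = 1.079 yr; rate constant k = 1/τ.
New steady state M_∞ = F₁/k = F₁·τ = 122.6 × 1.079 = 132.25 t.
M(t) = M_∞ + (M₀ − M_∞)·e^(−t/τ); t/τ = 1.24/1.079 = 1.150, so e^(−t/τ) = 0.3168.
M(t) = 132.25 − 54.83 × 0.3168 = 114.88 t.

115 t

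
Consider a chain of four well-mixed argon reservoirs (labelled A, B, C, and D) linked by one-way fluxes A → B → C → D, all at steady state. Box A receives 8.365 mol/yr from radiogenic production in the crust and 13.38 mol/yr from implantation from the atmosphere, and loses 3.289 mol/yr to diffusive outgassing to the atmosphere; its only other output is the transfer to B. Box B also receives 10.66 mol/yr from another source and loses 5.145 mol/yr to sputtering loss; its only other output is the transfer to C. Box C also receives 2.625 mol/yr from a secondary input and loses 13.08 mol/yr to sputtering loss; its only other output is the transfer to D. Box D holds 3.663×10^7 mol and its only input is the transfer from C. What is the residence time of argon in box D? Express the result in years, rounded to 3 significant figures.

Box A: F(A→B) = (8.365 + 13.38) − 3.289 = 18.456 mol/yr.
Box B: F(B→C) = (18.456 + 10.66) − 5.145 = 23.971 mol/yr.
Box C: F(C→D) = (23.971 + 2.625) − 13.08 = 13.516 mol/yr.
Box D throughput = its input = 13.516 mol/yr; τ = 3.663×10^7 / 13.516 = 2.710×10^6 yr.

2.71×10^6 yr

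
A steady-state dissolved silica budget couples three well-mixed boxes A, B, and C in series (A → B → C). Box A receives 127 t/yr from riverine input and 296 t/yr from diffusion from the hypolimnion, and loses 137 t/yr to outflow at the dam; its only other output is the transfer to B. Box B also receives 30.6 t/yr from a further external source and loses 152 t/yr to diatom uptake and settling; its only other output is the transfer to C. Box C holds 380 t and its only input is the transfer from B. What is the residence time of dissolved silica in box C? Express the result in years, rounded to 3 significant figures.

Box A: F(A→B) = (127 + 296) − 137 = 286.00 t/yr.
Box B: F(B→C) = (286.00 + 30.6) − 152 = 164.60 t/yr.
Box C throughput = its input = 164.60 t/yr; τ = 380 / 164.60 = 2.309 yr.

2.31 yr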